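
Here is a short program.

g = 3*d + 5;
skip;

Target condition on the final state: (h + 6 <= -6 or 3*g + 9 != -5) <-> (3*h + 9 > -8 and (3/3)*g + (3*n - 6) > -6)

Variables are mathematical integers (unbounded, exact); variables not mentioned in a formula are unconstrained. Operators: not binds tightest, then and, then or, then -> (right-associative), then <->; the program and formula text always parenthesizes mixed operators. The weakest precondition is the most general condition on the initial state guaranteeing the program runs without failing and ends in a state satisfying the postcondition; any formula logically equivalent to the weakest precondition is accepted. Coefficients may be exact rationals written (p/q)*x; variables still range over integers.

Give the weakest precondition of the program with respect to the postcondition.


Working backward. After the program, the postcondition (h + 6 <= -6 or 3*g + 9 != -5) <-> (3*h + 9 > -8 and (3/3)*g + (3*n - 6) > -6) must hold; in canonical form it is (h <= -12 or 3*g != -14) <-> (3*h > -17 and g + 3*n > 0).
Before skip: (h <= -12 or 3*g != -14) <-> (3*h > -17 and g + 3*n > 0)
Before g := 3*d + 5: (h <= -12 or 9*d != -29) <-> (3*h > -17 and 3*d + 3*n > -5)
Answer: WP = (h <= -12 or 9*d != -29) <-> (3*h > -17 and 3*d + 3*n > -5)


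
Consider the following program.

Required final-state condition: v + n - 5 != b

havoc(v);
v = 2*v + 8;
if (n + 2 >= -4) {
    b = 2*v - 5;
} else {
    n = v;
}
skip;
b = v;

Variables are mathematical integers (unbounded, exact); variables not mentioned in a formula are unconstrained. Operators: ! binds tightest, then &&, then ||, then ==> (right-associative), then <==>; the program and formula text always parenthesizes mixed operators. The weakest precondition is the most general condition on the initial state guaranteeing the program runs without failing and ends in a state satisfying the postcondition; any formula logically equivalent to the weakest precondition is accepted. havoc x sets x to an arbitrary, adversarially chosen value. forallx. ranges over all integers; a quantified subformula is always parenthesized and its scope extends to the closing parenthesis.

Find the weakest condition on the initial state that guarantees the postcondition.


Working backward. After the program, the postcondition v + n - 5 != b must hold; in canonical form it is n + v != b + 5.
Before b := v: n != 5
Before skip: n != 5
Then branch requires n != 5; else branch requires v != 5.
Before the if: (n >= -6 ==> n != 5) && ((!(n >= -6)) ==> v != 5)
Before v := 2*v + 8: (n >= -6 ==> n != 5) && ((!(n >= -6)) ==> 2*v != -3)
Before havoc v: forall v_1. ((n >= -6 ==> n != 5) && ((!(n >= -6)) ==> 2*v_1 != -3))
Answer: WP = forall v_1. ((n >= -6 ==> n != 5) && ((!(n >= -6)) ==> 2*v_1 != -3))


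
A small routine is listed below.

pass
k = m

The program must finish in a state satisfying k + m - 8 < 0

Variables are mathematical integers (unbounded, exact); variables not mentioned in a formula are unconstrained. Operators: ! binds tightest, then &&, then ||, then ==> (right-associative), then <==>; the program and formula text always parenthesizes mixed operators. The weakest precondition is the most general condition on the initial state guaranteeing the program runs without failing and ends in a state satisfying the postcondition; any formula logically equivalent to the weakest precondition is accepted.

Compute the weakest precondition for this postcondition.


Working backward. After the program, the postcondition k + m - 8 < 0 must hold; in canonical form it is k + m < 8.
Before k := m: 2*m < 8
Before skip: 2*m < 8
Answer: WP = 2*m < 8


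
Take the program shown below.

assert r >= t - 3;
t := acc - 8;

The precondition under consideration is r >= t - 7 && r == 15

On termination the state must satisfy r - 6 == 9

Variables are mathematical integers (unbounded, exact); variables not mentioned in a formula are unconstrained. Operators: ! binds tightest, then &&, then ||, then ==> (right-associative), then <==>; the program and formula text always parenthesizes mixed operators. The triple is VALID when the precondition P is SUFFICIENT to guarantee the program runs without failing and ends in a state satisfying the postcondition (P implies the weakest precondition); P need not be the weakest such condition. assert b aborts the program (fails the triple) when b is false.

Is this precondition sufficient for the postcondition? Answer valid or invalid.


Working backward. After the program, the postcondition r - 6 == 9 must hold; in canonical form it is r == 15.
Before t := acc - 8: r == 15
Before assert r >= t - 3: r >= t - 3 && r == 15
The weakest precondition is r >= t - 3 && r == 15.
Check whether r >= t - 7 && r == 15 implies it.
Countermodel: at the initial state r = 15, t = 19, the precondition holds but the weakest precondition fails.
Answer: invalid


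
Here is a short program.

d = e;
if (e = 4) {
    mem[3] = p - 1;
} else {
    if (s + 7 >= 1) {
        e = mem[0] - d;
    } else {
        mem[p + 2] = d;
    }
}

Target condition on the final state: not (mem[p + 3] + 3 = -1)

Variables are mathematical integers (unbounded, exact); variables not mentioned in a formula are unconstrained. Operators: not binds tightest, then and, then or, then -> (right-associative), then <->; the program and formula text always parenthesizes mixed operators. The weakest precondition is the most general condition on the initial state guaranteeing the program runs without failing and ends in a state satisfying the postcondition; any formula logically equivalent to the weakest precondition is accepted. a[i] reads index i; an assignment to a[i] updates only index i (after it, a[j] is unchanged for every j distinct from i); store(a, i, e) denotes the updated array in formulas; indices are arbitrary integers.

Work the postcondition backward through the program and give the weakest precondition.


Working backward. After the program, the postcondition not (mem[p + 3] + 3 = -1) must hold; in canonical form it is not (mem[p + 3] = -4).
Then branch requires not (store(mem, 3, p - 1)[p + 3] = -4); else branch requires (s >= -6 -> (not (mem[p + 3] = -4))) and ((not (s >= -6)) -> (not (store(mem, p + 2, d)[p + 3] = -4))).
Before the if: (e = 4 -> (not (store(mem, 3, p - 1)[p + 3] = -4))) and ((not (e = 4)) -> ((s >= -6 -> (not (mem[p + 3] = -4))) and ((not (s >= -6)) -> (not (store(mem, p + 2, d)[p + 3] = -4)))))
Before d := e: (e = 4 -> (not (store(mem, 3, p - 1)[p + 3] = -4))) and ((not (e = 4)) -> ((s >= -6 -> (not (mem[p + 3] = -4))) and ((not (s >= -6)) -> (not (store(mem, p + 2, e)[p + 3] = -4)))))
Answer: WP = (e = 4 -> (not (store(mem, 3, p - 1)[p + 3] = -4))) and ((not (e = 4)) -> ((s >= -6 -> (not (mem[p + 3] = -4))) and ((not (s >= -6)) -> (not (store(mem, p + 2, e)[p + 3] = -4)))))


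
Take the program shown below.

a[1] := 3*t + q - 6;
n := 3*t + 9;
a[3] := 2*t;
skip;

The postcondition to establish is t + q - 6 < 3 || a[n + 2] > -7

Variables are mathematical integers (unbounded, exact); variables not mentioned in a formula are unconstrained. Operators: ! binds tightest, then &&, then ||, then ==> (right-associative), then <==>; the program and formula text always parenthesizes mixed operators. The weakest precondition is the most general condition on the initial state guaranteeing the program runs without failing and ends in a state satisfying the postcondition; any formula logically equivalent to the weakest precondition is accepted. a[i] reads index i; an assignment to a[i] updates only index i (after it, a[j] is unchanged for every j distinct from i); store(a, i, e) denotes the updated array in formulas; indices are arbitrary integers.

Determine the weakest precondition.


Working backward. After the program, the postcondition t + q - 6 < 3 || a[n + 2] > -7 must hold; in canonical form it is q + t < 9 || a[n + 2] > -7.
Before skip: q + t < 9 || a[n + 2] > -7
Before a[3] := 2*t: q + t < 9 || store(a, 3, 2*t)[n + 2] > -7
Before n := 3*t + 9: q + t < 9 || store(a, 3, 2*t)[3*t + 11] > -7
Before a[1] := 3*t + q - 6: q + t < 9 || store(store(a, 1, q + 3*t - 6), 3, 2*t)[3*t + 11] > -7
Answer: WP = q + t < 9 || store(store(a, 1, q + 3*t - 6), 3, 2*t)[3*t + 11] > -7


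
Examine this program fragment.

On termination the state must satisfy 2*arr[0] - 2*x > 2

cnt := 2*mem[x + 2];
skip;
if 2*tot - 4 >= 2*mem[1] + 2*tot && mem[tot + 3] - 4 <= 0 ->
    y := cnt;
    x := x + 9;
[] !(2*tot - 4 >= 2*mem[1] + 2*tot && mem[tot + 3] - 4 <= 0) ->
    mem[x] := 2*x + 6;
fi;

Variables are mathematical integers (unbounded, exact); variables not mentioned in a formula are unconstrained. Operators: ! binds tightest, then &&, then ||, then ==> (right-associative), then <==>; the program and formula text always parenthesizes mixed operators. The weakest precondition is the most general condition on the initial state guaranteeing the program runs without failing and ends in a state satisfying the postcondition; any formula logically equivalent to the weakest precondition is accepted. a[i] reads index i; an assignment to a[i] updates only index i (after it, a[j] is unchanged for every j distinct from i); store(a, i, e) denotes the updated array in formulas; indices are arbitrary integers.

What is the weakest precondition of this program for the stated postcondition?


Working backward. After the program, the postcondition 2*arr[0] - 2*x > 2 must hold; in canonical form it is 2*arr[0] > 2*x + 2.
Then branch requires 2*arr[0] > 2*x + 20; else branch requires 2*arr[0] > 2*x + 2.
Before the if: ((2*mem[1] <= -4 && mem[tot + 3] <= 4) ==> 2*arr[0] > 2*x + 20) && ((!(2*mem[1] <= -4 && mem[tot + 3] <= 4)) ==> 2*arr[0] > 2*x + 2)
Before skip: ((2*mem[1] <= -4 && mem[tot + 3] <= 4) ==> 2*arr[0] > 2*x + 20) && ((!(2*mem[1] <= -4 && mem[tot + 3] <= 4)) ==> 2*arr[0] > 2*x + 2)
Before cnt := 2*mem[x + 2]: ((2*mem[1] <= -4 && mem[tot + 3] <= 4) ==> 2*arr[0] > 2*x + 20) && ((!(2*mem[1] <= -4 && mem[tot + 3] <= 4)) ==> 2*arr[0] > 2*x + 2)
Answer: WP = ((2*mem[1] <= -4 && mem[tot + 3] <= 4) ==> 2*arr[0] > 2*x + 20) && ((!(2*mem[1] <= -4 && mem[tot + 3] <= 4)) ==> 2*arr[0] > 2*x + 2)


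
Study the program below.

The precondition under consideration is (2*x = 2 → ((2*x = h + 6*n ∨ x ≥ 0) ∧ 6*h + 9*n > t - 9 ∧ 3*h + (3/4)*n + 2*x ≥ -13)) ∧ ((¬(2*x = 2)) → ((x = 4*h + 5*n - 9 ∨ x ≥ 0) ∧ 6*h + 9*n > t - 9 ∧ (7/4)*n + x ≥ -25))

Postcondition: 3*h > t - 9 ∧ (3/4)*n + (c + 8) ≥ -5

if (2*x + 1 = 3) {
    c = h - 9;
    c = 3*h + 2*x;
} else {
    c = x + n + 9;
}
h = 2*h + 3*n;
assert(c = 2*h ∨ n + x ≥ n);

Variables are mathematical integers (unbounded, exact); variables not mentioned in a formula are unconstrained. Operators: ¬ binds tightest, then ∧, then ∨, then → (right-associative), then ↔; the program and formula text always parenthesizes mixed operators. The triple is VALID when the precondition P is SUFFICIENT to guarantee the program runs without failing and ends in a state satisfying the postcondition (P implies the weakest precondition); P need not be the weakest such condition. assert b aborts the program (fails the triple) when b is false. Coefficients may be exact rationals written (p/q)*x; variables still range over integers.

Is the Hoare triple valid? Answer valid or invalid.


Working backward. After the program, the postcondition 3*h > t - 9 ∧ (3/4)*n + (c + 8) ≥ -5 must hold; in canonical form it is 3*h > t - 9 ∧ c + (3/4)*n ≥ -13.
Before assert c = 2*h ∨ n + x ≥ n: (c = 2*h ∨ x ≥ 0) ∧ 3*h > t - 9 ∧ c + (3/4)*n ≥ -13
Before h := 2*h + 3*n: (c = 4*h + 6*n ∨ x ≥ 0) ∧ 6*h + 9*n > t - 9 ∧ c + (3/4)*n ≥ -13
Then branch requires (2*x = h + 6*n ∨ x ≥ 0) ∧ 6*h + 9*n > t - 9 ∧ 3*h + (3/4)*n + 2*x ≥ -13; else branch requires (x = 4*h + 5*n - 9 ∨ x ≥ 0) ∧ 6*h + 9*n > t - 9 ∧ (7/4)*n + x ≥ -22.
Before the if: (2*x = 2 → ((2*x = h + 6*n ∨ x ≥ 0) ∧ 6*h + 9*n > t - 9 ∧ 3*h + (3/4)*n + 2*x ≥ -13)) ∧ ((¬(2*x = 2)) → ((x = 4*h + 5*n - 9 ∨ x ≥ 0) ∧ 6*h + 9*n > t - 9 ∧ (7/4)*n + x ≥ -22))
The weakest precondition is (2*x = 2 → ((2*x = h + 6*n ∨ x ≥ 0) ∧ 6*h + 9*n > t - 9 ∧ 3*h + (3/4)*n + 2*x ≥ -13)) ∧ ((¬(2*x = 2)) → ((x = 4*h + 5*n - 9 ∨ x ≥ 0) ∧ 6*h + 9*n > t - 9 ∧ (7/4)*n + x ≥ -22)).
Check whether (2*x = 2 → ((2*x = h + 6*n ∨ x ≥ 0) ∧ 6*h + 9*n > t - 9 ∧ 3*h + (3/4)*n + 2*x ≥ -13)) ∧ ((¬(2*x = 2)) → ((x = 4*h + 5*n - 9 ∨ x ≥ 0) ∧ 6*h + 9*n > t - 9 ∧ (7/4)*n + x ≥ -25)) implies it.
Countermodel: at the initial state h = 0, n = -13, t = -109, x = 0, the precondition holds but the weakest precondition fails.
Answer: invalid


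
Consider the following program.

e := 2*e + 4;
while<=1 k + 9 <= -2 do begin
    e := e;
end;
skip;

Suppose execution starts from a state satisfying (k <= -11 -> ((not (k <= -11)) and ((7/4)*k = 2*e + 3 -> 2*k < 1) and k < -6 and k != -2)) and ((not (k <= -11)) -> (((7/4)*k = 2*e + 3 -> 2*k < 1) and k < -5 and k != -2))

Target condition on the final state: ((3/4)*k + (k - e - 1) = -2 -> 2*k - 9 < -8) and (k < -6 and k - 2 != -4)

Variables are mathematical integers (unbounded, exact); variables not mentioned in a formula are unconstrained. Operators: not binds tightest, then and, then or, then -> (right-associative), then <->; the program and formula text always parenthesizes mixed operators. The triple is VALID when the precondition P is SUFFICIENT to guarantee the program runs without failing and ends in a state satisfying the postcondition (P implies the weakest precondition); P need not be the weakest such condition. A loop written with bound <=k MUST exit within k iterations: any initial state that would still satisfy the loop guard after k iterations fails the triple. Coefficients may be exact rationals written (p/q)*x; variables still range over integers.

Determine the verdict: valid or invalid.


Working backward. After the program, the postcondition ((3/4)*k + (k - e - 1) = -2 -> 2*k - 9 < -8) and (k < -6 and k - 2 != -4) must hold; in canonical form it is ((7/4)*k = e - 1 -> 2*k < 1) and k < -6 and k != -2.
Before skip: ((7/4)*k = e - 1 -> 2*k < 1) and k < -6 and k != -2
Before the loop (bound <=1), unroll the exhaustion recursion (WP_0 = exit-now case; WP_j = one more guarded iteration, up to j = 1):
  WP_0: (not (k <= -11)) and ((7/4)*k = e - 1 -> 2*k < 1) and k < -6 and k != -2
  WP_1: (k <= -11 -> ((not (k <= -11)) and ((7/4)*k = e - 1 -> 2*k < 1) and k < -6 and k != -2)) and ((not (k <= -11)) -> (((7/4)*k = e - 1 -> 2*k < 1) and k < -6 and k != -2))
So before the loop: (k <= -11 -> ((not (k <= -11)) and ((7/4)*k = e - 1 -> 2*k < 1) and k < -6 and k != -2)) and ((not (k <= -11)) -> (((7/4)*k = e - 1 -> 2*k < 1) and k < -6 and k != -2))
Before e := 2*e + 4: (k <= -11 -> ((not (k <= -11)) and ((7/4)*k = 2*e + 3 -> 2*k < 1) and k < -6 and k != -2)) and ((not (k <= -11)) -> (((7/4)*k = 2*e + 3 -> 2*k < 1) and k < -6 and k != -2))
The weakest precondition is (k <= -11 -> ((not (k <= -11)) and ((7/4)*k = 2*e + 3 -> 2*k < 1) and k < -6 and k != -2)) and ((not (k <= -11)) -> (((7/4)*k = 2*e + 3 -> 2*k < 1) and k < -6 and k != -2)).
Check whether (k <= -11 -> ((not (k <= -11)) and ((7/4)*k = 2*e + 3 -> 2*k < 1) and k < -6 and k != -2)) and ((not (k <= -11)) -> (((7/4)*k = 2*e + 3 -> 2*k < 1) and k < -5 and k != -2)) implies it.
Countermodel: at the initial state e = 0, k = -6, the precondition holds but the weakest precondition fails.
Answer: invalid


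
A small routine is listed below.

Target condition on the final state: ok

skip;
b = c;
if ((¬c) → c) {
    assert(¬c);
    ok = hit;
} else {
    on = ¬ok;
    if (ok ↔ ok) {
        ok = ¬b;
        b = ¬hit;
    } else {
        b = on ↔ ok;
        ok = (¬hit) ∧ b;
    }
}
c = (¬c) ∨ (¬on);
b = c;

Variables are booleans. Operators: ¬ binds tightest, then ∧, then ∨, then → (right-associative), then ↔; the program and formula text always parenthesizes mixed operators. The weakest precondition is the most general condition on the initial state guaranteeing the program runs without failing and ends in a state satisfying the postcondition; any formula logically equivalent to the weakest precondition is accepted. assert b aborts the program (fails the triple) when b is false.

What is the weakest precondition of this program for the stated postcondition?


Working backward. After the program, ok must hold.
Before b := c: ok
Before c := (¬c) ∨ (¬on): ok
Then branch requires (¬c) ∧ hit; else branch requires ¬b.
Before the if: (((¬c) → c) → ((¬c) ∧ hit)) ∧ ((¬((¬c) → c)) → (¬b))
Before b := c: (((¬c) → c) → ((¬c) ∧ hit)) ∧ ((¬((¬c) → c)) → (¬c))
Before skip: (((¬c) → c) → ((¬c) ∧ hit)) ∧ ((¬((¬c) → c)) → (¬c))
Answer: WP = (((¬c) → c) → ((¬c) ∧ hit)) ∧ ((¬((¬c) → c)) → (¬c))


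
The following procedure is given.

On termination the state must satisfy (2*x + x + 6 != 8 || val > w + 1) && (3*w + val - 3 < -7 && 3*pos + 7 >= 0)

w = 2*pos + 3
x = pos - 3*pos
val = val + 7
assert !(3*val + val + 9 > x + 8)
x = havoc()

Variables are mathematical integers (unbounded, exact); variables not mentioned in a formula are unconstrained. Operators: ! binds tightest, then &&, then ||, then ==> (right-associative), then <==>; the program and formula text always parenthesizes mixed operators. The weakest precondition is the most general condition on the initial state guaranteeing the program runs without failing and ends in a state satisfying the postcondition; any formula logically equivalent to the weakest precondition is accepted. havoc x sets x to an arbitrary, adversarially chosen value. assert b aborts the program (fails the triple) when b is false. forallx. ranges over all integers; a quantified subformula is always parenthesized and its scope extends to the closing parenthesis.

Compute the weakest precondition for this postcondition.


Working backward. After the program, the postcondition (2*x + x + 6 != 8 || val > w + 1) && (3*w + val - 3 < -7 && 3*pos + 7 >= 0) must hold; in canonical form it is (3*x != 2 || val > w + 1) && val + 3*w < -4 && 3*pos >= -7.
Before havoc x: forall x_1. ((3*x_1 != 2 || val > w + 1) && val + 3*w < -4 && 3*pos >= -7)
Before assert !(3*val + val + 9 > x + 8): (!(4*val > x - 1)) && (forall x_1. ((3*x_1 != 2 || val > w + 1) && val + 3*w < -4 && 3*pos >= -7))
Before val := val + 7: (!(4*val > x - 29)) && (forall x_1. ((3*x_1 != 2 || val > w - 6) && val + 3*w < -11 && 3*pos >= -7))
Before x := pos - 3*pos: (!(2*pos + 4*val > -29)) && (forall x_1. ((3*x_1 != 2 || val > w - 6) && val + 3*w < -11 && 3*pos >= -7))
Before w := 2*pos + 3: (!(2*pos + 4*val > -29)) && (forall x_1. ((3*x_1 != 2 || val > 2*pos - 3) && 6*pos + val < -20 && 3*pos >= -7))
Answer: WP = (!(2*pos + 4*val > -29)) && (forall x_1. ((3*x_1 != 2 || val > 2*pos - 3) && 6*pos + val < -20 && 3*pos >= -7))


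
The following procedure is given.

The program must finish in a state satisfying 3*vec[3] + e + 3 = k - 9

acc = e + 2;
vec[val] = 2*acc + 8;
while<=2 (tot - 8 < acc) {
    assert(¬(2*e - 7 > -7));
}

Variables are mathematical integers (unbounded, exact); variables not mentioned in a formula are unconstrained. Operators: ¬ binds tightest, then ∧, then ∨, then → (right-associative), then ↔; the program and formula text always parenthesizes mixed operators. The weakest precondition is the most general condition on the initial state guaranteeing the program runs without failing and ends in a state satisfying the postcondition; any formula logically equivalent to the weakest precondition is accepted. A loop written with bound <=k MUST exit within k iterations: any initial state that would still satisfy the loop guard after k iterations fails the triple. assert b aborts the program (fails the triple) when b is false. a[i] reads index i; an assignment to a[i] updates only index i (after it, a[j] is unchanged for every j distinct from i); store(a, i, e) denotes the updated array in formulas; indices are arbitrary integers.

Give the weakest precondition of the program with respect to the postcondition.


Working backward. After the program, the postcondition 3*vec[3] + e + 3 = k - 9 must hold; in canonical form it is 3*vec[3] + e = k - 12.
Before the loop (bound <=2), unroll the exhaustion recursion (WP_0 = exit-now case; WP_j = one more guarded iteration, up to j = 2):
  WP_0: (¬(tot < acc + 8)) ∧ 3*vec[3] + e = k - 12
  WP_1: (tot < acc + 8 → ((¬(2*e > 0)) ∧ (¬(tot < acc + 8)) ∧ 3*vec[3] + e = k - 12)) ∧ ((¬(tot < acc + 8)) → 3*vec[3] + e = k - 12)
  WP_2: (tot < acc + 8 → ((¬(2*e > 0)) ∧ (tot < acc + 8 → ((¬(2*e > 0)) ∧ (¬(tot < acc + 8)) ∧ 3*vec[3] + e = k - 12)) ∧ ((¬(tot < acc + 8)) → 3*vec[3] + e = k - 12))) ∧ ((¬(tot < acc + 8)) → 3*vec[3] + e = k - 12)
So before the loop: (tot < acc + 8 → ((¬(2*e > 0)) ∧ (tot < acc + 8 → ((¬(2*e > 0)) ∧ (¬(tot < acc + 8)) ∧ 3*vec[3] + e = k - 12)) ∧ ((¬(tot < acc + 8)) → 3*vec[3] + e = k - 12))) ∧ ((¬(tot < acc + 8)) → 3*vec[3] + e = k - 12)
Before vec[val] := 2*acc + 8: (tot < acc + 8 → ((¬(2*e > 0)) ∧ (tot < acc + 8 → ((¬(2*e > 0)) ∧ (¬(tot < acc + 8)) ∧ 3*store(vec, val, 2*acc + 8)[3] + e = k - 12)) ∧ ((¬(tot < acc + 8)) → 3*store(vec, val, 2*acc + 8)[3] + e = k - 12))) ∧ ((¬(tot < acc + 8)) → 3*store(vec, val, 2*acc + 8)[3] + e = k - 12)
Before acc := e + 2: (tot < e + 10 → ((¬(2*e > 0)) ∧ (tot < e + 10 → ((¬(2*e > 0)) ∧ (¬(tot < e + 10)) ∧ 3*store(vec, val, 2*e + 12)[3] + e = k - 12)) ∧ ((¬(tot < e + 10)) → 3*store(vec, val, 2*e + 12)[3] + e = k - 12))) ∧ ((¬(tot < e + 10)) → 3*store(vec, val, 2*e + 12)[3] + e = k - 12)
Answer: WP = (tot < e + 10 → ((¬(2*e > 0)) ∧ (tot < e + 10 → ((¬(2*e > 0)) ∧ (¬(tot < e + 10)) ∧ 3*store(vec, val, 2*e + 12)[3] + e = k - 12)) ∧ ((¬(tot < e + 10)) → 3*store(vec, val, 2*e + 12)[3] + e = k - 12))) ∧ ((¬(tot < e + 10)) → 3*store(vec, val, 2*e + 12)[3] + e = k - 12)


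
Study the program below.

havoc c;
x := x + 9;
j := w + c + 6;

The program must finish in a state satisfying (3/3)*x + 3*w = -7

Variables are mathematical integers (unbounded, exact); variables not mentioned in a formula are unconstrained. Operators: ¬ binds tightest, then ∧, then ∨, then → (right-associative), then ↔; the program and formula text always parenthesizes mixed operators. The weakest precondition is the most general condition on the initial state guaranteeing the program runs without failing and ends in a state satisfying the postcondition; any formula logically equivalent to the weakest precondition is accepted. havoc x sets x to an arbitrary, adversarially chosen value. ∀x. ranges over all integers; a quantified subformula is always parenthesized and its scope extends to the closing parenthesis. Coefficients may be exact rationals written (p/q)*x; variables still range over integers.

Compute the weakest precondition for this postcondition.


Working backward. After the program, the postcondition (3/3)*x + 3*w = -7 must hold; in canonical form it is 3*w + x = -7.
Before j := w + c + 6: 3*w + x = -7
Before x := x + 9: 3*w + x = -16
Before havoc c: 3*w + x = -16
Answer: WP = 3*w + x = -16


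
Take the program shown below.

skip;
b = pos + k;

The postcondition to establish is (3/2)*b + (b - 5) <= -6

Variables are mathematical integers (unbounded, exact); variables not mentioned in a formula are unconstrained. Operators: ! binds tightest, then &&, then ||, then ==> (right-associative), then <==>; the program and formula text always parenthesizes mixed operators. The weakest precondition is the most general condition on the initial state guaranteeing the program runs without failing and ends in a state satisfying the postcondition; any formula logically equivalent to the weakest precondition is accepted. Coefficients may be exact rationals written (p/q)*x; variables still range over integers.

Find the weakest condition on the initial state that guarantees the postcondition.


Working backward. After the program, the postcondition (3/2)*b + (b - 5) <= -6 must hold; in canonical form it is (5/2)*b <= -1.
Before b := pos + k: (5/2)*k + (5/2)*pos <= -1
Before skip: (5/2)*k + (5/2)*pos <= -1
Answer: WP = (5/2)*k + (5/2)*pos <= -1


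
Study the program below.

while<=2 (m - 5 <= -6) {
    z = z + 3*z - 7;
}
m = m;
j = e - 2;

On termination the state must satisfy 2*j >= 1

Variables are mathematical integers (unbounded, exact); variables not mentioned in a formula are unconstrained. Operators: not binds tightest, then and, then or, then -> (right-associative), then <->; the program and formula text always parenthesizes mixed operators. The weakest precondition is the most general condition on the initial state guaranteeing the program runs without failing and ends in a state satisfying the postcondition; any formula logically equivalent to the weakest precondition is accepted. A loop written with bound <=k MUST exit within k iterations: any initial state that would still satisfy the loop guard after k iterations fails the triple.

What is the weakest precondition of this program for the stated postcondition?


Working backward. After the program, 2*j >= 1 must hold.
Before j := e - 2: 2*e >= 5
Before m := m: 2*e >= 5
Before the loop (bound <=2), unroll the exhaustion recursion (WP_0 = exit-now case; WP_j = one more guarded iteration, up to j = 2):
  WP_0: (not (m <= -1)) and 2*e >= 5
  WP_1: (m <= -1 -> ((not (m <= -1)) and 2*e >= 5)) and ((not (m <= -1)) -> 2*e >= 5)
  WP_2: (m <= -1 -> ((m <= -1 -> ((not (m <= -1)) and 2*e >= 5)) and ((not (m <= -1)) -> 2*e >= 5))) and ((not (m <= -1)) -> 2*e >= 5)
So before the loop: (m <= -1 -> ((m <= -1 -> ((not (m <= -1)) and 2*e >= 5)) and ((not (m <= -1)) -> 2*e >= 5))) and ((not (m <= -1)) -> 2*e >= 5)
Answer: WP = (m <= -1 -> ((m <= -1 -> ((not (m <= -1)) and 2*e >= 5)) and ((not (m <= -1)) -> 2*e >= 5))) and ((not (m <= -1)) -> 2*e >= 5)


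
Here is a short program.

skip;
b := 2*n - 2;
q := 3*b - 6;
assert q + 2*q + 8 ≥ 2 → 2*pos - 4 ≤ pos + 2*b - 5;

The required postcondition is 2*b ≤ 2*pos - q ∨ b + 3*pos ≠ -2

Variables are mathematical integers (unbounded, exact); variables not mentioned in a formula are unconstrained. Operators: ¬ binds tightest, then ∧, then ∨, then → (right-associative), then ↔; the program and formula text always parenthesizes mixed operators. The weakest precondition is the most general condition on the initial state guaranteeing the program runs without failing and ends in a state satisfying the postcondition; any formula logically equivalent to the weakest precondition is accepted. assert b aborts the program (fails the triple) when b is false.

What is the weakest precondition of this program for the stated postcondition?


Working backward. After the program, the postcondition 2*b ≤ 2*pos - q ∨ b + 3*pos ≠ -2 must hold; in canonical form it is 2*b + q ≤ 2*pos ∨ b + 3*pos ≠ -2.
Before assert q + 2*q + 8 ≥ 2 → 2*pos - 4 ≤ pos + 2*b - 5: (3*q ≥ -6 → pos ≤ 2*b - 1) ∧ (2*b + q ≤ 2*pos ∨ b + 3*pos ≠ -2)
Before q := 3*b - 6: (9*b ≥ 12 → pos ≤ 2*b - 1) ∧ (5*b ≤ 2*pos + 6 ∨ b + 3*pos ≠ -2)
Before b := 2*n - 2: (18*n ≥ 30 → pos ≤ 4*n - 5) ∧ (10*n ≤ 2*pos + 16 ∨ 2*n + 3*pos ≠ 0)
Before skip: (18*n ≥ 30 → pos ≤ 4*n - 5) ∧ (10*n ≤ 2*pos + 16 ∨ 2*n + 3*pos ≠ 0)
Answer: WP = (18*n ≥ 30 → pos ≤ 4*n - 5) ∧ (10*n ≤ 2*pos + 16 ∨ 2*n + 3*pos ≠ 0)


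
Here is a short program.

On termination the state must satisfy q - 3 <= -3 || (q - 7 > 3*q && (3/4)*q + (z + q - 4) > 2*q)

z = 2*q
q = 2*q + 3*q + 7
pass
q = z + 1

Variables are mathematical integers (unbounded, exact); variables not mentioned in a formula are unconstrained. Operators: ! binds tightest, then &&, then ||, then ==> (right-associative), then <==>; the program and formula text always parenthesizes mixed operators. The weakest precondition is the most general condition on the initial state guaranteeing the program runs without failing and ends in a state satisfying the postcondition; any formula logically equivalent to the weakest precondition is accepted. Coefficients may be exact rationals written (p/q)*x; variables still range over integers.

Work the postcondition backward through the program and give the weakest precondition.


Working backward. After the program, the postcondition q - 3 <= -3 || (q - 7 > 3*q && (3/4)*q + (z + q - 4) > 2*q) must hold; in canonical form it is q <= 0 || (2*q < -7 && z > (1/4)*q + 4).
Before q := z + 1: z <= -1 || (2*z < -9 && (3/4)*z > 17/4)
Before skip: z <= -1 || (2*z < -9 && (3/4)*z > 17/4)
Before q := 2*q + 3*q + 7: z <= -1 || (2*z < -9 && (3/4)*z > 17/4)
Before z := 2*q: 2*q <= -1 || (4*q < -9 && (3/2)*q > 17/4)
Answer: WP = 2*q <= -1 || (4*q < -9 && (3/2)*q > 17/4)


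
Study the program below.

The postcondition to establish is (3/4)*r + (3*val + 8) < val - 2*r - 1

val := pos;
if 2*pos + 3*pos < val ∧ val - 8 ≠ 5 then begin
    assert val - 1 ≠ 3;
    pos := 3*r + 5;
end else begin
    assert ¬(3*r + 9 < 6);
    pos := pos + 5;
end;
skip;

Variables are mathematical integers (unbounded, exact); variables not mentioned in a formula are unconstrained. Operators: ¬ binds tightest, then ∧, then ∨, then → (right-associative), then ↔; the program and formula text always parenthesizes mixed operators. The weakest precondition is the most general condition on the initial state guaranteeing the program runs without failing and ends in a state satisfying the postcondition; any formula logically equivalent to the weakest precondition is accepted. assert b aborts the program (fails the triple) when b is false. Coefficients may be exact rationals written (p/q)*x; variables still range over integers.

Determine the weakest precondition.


Working backward. After the program, the postcondition (3/4)*r + (3*val + 8) < val - 2*r - 1 must hold; in canonical form it is (11/4)*r + 2*val < -9.
Before skip: (11/4)*r + 2*val < -9
Then branch requires val ≠ 4 ∧ (11/4)*r + 2*val < -9; else branch requires (¬(3*r < -3)) ∧ (11/4)*r + 2*val < -9.
Before the if: ((5*pos < val ∧ val ≠ 13) → (val ≠ 4 ∧ (11/4)*r + 2*val < -9)) ∧ ((¬(5*pos < val ∧ val ≠ 13)) → ((¬(3*r < -3)) ∧ (11/4)*r + 2*val < -9))
Before val := pos: ((4*pos < 0 ∧ pos ≠ 13) → (pos ≠ 4 ∧ 2*pos + (11/4)*r < -9)) ∧ ((¬(4*pos < 0 ∧ pos ≠ 13)) → ((¬(3*r < -3)) ∧ 2*pos + (11/4)*r < -9))
Answer: WP = ((4*pos < 0 ∧ pos ≠ 13) → (pos ≠ 4 ∧ 2*pos + (11/4)*r < -9)) ∧ ((¬(4*pos < 0 ∧ pos ≠ 13)) → ((¬(3*r < -3)) ∧ 2*pos + (11/4)*r < -9))


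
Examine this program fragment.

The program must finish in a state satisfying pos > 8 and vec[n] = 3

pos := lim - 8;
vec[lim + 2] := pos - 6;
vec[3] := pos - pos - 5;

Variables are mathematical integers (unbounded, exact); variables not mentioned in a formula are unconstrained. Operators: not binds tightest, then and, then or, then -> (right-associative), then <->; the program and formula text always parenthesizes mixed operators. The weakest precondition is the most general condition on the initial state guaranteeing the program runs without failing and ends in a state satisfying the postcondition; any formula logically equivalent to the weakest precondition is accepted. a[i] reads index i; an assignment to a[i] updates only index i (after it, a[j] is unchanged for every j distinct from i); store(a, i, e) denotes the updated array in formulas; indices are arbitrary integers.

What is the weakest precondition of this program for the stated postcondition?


Working backward. After the program, pos > 8 and vec[n] = 3 must hold.
Before vec[3] := pos - pos - 5: pos > 8 and store(vec, 3, -5)[n] = 3
Before vec[lim + 2] := pos - 6: pos > 8 and store(store(vec, lim + 2, pos - 6), 3, -5)[n] = 3
Before pos := lim - 8: lim > 16 and store(store(vec, lim + 2, lim - 14), 3, -5)[n] = 3
Answer: WP = lim > 16 and store(store(vec, lim + 2, lim - 14), 3, -5)[n] = 3


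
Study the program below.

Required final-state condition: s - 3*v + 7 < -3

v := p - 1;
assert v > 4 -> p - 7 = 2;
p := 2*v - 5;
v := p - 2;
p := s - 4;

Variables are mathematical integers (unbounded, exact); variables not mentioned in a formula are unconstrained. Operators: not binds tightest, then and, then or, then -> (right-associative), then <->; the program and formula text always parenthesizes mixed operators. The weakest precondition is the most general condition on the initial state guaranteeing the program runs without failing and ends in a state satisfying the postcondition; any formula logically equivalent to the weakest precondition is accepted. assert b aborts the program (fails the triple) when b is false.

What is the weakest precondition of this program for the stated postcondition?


Working backward. After the program, the postcondition s - 3*v + 7 < -3 must hold; in canonical form it is s < 3*v - 10.
Before p := s - 4: s < 3*v - 10
Before v := p - 2: s < 3*p - 16
Before p := 2*v - 5: s < 6*v - 31
Before assert v > 4 -> p - 7 = 2: (v > 4 -> p = 9) and s < 6*v - 31
Before v := p - 1: (p > 5 -> p = 9) and s < 6*p - 37
Answer: WP = (p > 5 -> p = 9) and s < 6*p - 37


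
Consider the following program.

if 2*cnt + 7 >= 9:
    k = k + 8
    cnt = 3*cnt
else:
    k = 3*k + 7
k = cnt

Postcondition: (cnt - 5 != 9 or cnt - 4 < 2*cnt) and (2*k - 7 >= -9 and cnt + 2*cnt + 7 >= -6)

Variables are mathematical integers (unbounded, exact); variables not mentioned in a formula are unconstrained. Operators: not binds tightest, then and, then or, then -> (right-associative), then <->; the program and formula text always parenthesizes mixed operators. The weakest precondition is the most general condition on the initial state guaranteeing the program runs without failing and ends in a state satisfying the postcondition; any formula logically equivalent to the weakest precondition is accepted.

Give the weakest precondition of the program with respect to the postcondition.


Working backward. After the program, the postcondition (cnt - 5 != 9 or cnt - 4 < 2*cnt) and (2*k - 7 >= -9 and cnt + 2*cnt + 7 >= -6) must hold; in canonical form it is (cnt != 14 or cnt > -4) and 2*k >= -2 and 3*cnt >= -13.
Before k := cnt: (cnt != 14 or cnt > -4) and 2*cnt >= -2 and 3*cnt >= -13
Then branch requires (3*cnt != 14 or 3*cnt > -4) and 6*cnt >= -2 and 9*cnt >= -13; else branch requires (cnt != 14 or cnt > -4) and 2*cnt >= -2 and 3*cnt >= -13.
Before the if: (2*cnt >= 2 -> ((3*cnt != 14 or 3*cnt > -4) and 6*cnt >= -2 and 9*cnt >= -13)) and ((not (2*cnt >= 2)) -> ((cnt != 14 or cnt > -4) and 2*cnt >= -2 and 3*cnt >= -13))
Answer: WP = (2*cnt >= 2 -> ((3*cnt != 14 or 3*cnt > -4) and 6*cnt >= -2 and 9*cnt >= -13)) and ((not (2*cnt >= 2)) -> ((cnt != 14 or cnt > -4) and 2*cnt >= -2 and 3*cnt >= -13))


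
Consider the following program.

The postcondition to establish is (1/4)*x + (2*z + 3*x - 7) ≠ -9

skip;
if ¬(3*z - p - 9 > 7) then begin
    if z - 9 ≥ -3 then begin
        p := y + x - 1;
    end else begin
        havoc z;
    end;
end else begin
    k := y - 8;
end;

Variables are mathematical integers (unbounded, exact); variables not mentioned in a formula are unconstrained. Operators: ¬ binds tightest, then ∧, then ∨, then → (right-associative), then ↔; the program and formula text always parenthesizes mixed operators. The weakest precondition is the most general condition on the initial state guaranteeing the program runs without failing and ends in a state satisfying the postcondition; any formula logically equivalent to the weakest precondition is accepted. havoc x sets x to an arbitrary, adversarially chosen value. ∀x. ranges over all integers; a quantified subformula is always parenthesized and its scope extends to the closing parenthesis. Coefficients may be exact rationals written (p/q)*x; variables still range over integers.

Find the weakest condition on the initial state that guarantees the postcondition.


Working backward. After the program, the postcondition (1/4)*x + (2*z + 3*x - 7) ≠ -9 must hold; in canonical form it is (13/4)*x + 2*z ≠ -2.
Then branch requires (z ≥ 6 → (13/4)*x + 2*z ≠ -2) ∧ ((¬(z ≥ 6)) → (∀z_1. (13/4)*x + 2*z_1 ≠ -2)); else branch requires (13/4)*x + 2*z ≠ -2.
Before the if: ((¬(3*z > p + 16)) → ((z ≥ 6 → (13/4)*x + 2*z ≠ -2) ∧ ((¬(z ≥ 6)) → (∀z_1. (13/4)*x + 2*z_1 ≠ -2)))) ∧ (3*z > p + 16 → (13/4)*x + 2*z ≠ -2)
Before skip: ((¬(3*z > p + 16)) → ((z ≥ 6 → (13/4)*x + 2*z ≠ -2) ∧ ((¬(z ≥ 6)) → (∀z_1. (13/4)*x + 2*z_1 ≠ -2)))) ∧ (3*z > p + 16 → (13/4)*x + 2*z ≠ -2)
Answer: WP = ((¬(3*z > p + 16)) → ((z ≥ 6 → (13/4)*x + 2*z ≠ -2) ∧ ((¬(z ≥ 6)) → (∀z_1. (13/4)*x + 2*z_1 ≠ -2)))) ∧ (3*z > p + 16 → (13/4)*x + 2*z ≠ -2)


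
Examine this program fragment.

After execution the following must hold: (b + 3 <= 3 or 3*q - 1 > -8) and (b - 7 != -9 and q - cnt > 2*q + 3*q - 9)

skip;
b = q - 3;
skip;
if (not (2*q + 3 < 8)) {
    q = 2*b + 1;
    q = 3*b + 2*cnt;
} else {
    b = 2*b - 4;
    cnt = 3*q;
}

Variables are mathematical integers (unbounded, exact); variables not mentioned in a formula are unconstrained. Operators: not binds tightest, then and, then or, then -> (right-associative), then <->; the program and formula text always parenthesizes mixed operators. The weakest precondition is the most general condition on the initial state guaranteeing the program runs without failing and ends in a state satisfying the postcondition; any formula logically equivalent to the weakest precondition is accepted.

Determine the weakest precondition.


Working backward. After the program, the postcondition (b + 3 <= 3 or 3*q - 1 > -8) and (b - 7 != -9 and q - cnt > 2*q + 3*q - 9) must hold; in canonical form it is (b <= 0 or 3*q > -7) and b != -2 and cnt + 4*q < 9.
Then branch requires (b <= 0 or 9*b + 6*cnt > -7) and b != -2 and 12*b + 9*cnt < 9; else branch requires (2*b <= 4 or 3*q > -7) and 2*b != 2 and 7*q < 9.
Before the if: ((not (2*q < 5)) -> ((b <= 0 or 9*b + 6*cnt > -7) and b != -2 and 12*b + 9*cnt < 9)) and (2*q < 5 -> ((2*b <= 4 or 3*q > -7) and 2*b != 2 and 7*q < 9))
Before skip: ((not (2*q < 5)) -> ((b <= 0 or 9*b + 6*cnt > -7) and b != -2 and 12*b + 9*cnt < 9)) and (2*q < 5 -> ((2*b <= 4 or 3*q > -7) and 2*b != 2 and 7*q < 9))
Before b := q - 3: ((not (2*q < 5)) -> ((q <= 3 or 6*cnt + 9*q > 20) and q != 1 and 9*cnt + 12*q < 45)) and (2*q < 5 -> ((2*q <= 10 or 3*q > -7) and 2*q != 8 and 7*q < 9))
Before skip: ((not (2*q < 5)) -> ((q <= 3 or 6*cnt + 9*q > 20) and q != 1 and 9*cnt + 12*q < 45)) and (2*q < 5 -> ((2*q <= 10 or 3*q > -7) and 2*q != 8 and 7*q < 9))
Answer: WP = ((not (2*q < 5)) -> ((q <= 3 or 6*cnt + 9*q > 20) and q != 1 and 9*cnt + 12*q < 45)) and (2*q < 5 -> ((2*q <= 10 or 3*q > -7) and 2*q != 8 and 7*q < 9))


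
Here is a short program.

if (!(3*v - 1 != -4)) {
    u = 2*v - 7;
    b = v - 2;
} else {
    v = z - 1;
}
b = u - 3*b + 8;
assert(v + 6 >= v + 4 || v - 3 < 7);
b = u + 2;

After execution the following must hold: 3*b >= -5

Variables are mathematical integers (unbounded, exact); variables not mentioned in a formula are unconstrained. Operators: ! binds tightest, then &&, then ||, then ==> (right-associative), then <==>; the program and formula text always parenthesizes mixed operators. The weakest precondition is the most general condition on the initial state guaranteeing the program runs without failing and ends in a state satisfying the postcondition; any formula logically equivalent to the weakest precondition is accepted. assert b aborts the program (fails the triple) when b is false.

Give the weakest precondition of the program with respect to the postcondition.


Working backward. After the program, 3*b >= -5 must hold.
Before b := u + 2: 3*u >= -11
Before assert v + 6 >= v + 4 || v - 3 < 7: 3*u >= -11
Before b := u - 3*b + 8: 3*u >= -11
Then branch requires 6*v >= 10; else branch requires 3*u >= -11.
Before the if: ((!(3*v != -3)) ==> 6*v >= 10) && (3*v != -3 ==> 3*u >= -11)
Answer: WP = ((!(3*v != -3)) ==> 6*v >= 10) && (3*v != -3 ==> 3*u >= -11)


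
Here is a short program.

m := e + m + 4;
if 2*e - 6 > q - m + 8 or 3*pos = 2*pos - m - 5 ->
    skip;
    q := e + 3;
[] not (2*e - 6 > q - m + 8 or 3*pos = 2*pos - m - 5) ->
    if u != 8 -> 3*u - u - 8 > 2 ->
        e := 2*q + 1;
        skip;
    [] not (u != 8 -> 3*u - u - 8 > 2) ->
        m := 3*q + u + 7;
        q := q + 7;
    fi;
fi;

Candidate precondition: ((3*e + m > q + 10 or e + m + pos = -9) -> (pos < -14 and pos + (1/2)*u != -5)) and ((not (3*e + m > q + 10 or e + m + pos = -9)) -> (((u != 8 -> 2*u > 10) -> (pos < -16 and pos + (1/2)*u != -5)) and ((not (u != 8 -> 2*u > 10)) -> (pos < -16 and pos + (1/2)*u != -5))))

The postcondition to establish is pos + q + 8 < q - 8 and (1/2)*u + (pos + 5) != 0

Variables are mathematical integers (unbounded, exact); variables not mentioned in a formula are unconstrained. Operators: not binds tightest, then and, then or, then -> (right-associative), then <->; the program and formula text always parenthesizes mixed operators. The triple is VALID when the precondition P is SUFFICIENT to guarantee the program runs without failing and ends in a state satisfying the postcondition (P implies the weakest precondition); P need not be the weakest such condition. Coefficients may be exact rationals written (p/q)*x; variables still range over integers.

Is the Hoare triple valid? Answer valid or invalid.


Working backward. After the program, the postcondition pos + q + 8 < q - 8 and (1/2)*u + (pos + 5) != 0 must hold; in canonical form it is pos < -16 and pos + (1/2)*u != -5.
Then branch requires pos < -16 and pos + (1/2)*u != -5; else branch requires ((u != 8 -> 2*u > 10) -> (pos < -16 and pos + (1/2)*u != -5)) and ((not (u != 8 -> 2*u > 10)) -> (pos < -16 and pos + (1/2)*u != -5)).
Before the if: ((2*e + m > q + 14 or m + pos = -5) -> (pos < -16 and pos + (1/2)*u != -5)) and ((not (2*e + m > q + 14 or m + pos = -5)) -> (((u != 8 -> 2*u > 10) -> (pos < -16 and pos + (1/2)*u != -5)) and ((not (u != 8 -> 2*u > 10)) -> (pos < -16 and pos + (1/2)*u != -5))))
Before m := e + m + 4: ((3*e + m > q + 10 or e + m + pos = -9) -> (pos < -16 and pos + (1/2)*u != -5)) and ((not (3*e + m > q + 10 or e + m + pos = -9)) -> (((u != 8 -> 2*u > 10) -> (pos < -16 and pos + (1/2)*u != -5)) and ((not (u != 8 -> 2*u > 10)) -> (pos < -16 and pos + (1/2)*u != -5))))
The weakest precondition is ((3*e + m > q + 10 or e + m + pos = -9) -> (pos < -16 and pos + (1/2)*u != -5)) and ((not (3*e + m > q + 10 or e + m + pos = -9)) -> (((u != 8 -> 2*u > 10) -> (pos < -16 and pos + (1/2)*u != -5)) and ((not (u != 8 -> 2*u > 10)) -> (pos < -16 and pos + (1/2)*u != -5)))).
Check whether ((3*e + m > q + 10 or e + m + pos = -9) -> (pos < -14 and pos + (1/2)*u != -5)) and ((not (3*e + m > q + 10 or e + m + pos = -9)) -> (((u != 8 -> 2*u > 10) -> (pos < -16 and pos + (1/2)*u != -5)) and ((not (u != 8 -> 2*u > 10)) -> (pos < -16 and pos + (1/2)*u != -5)))) implies it.
Countermodel: at the initial state e = 8, m = 0, pos = -16, q = 13, u = 23, the precondition holds but the weakest precondition fails.
Answer: invalid
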